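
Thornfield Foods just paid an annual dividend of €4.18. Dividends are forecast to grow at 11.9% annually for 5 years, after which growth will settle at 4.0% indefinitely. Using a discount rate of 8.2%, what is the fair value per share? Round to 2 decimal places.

€145.60

Two-stage DDM. Project D₁…D_5 at 0.119, terminal growth 0.04, discount at r = 0.082.
D_1 = 4.6774
D_2 = 5.2340
D_3 = 5.8569
D_4 = 6.5539
D_5 = 7.3338
Terminal value at t=5: TV = D_6/(r−g) = 7.6271/(0.082−0.04) = 181.5979
P₀ = 4.6774/(1+0.082)^1 + 5.2340/(1+0.082)^2 + 5.8569/(1+0.082)^3 + 6.5539/(1+0.082)^4 + 7.3338/(1+0.082)^5 + 181.5979/(1+0.082)^5 = 145.5988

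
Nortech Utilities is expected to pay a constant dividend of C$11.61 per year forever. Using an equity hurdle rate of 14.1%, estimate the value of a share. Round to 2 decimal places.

C$82.34

Zero-growth DDM (perpetuity): P₀ = D/r = 11.61 / 0.141 = 82.3404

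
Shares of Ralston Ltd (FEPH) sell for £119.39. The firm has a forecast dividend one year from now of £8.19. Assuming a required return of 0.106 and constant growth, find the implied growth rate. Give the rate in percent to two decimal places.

3.74%

From P₀ = D₁/(r − g), the implied growth is g = r − D₁/P₀.
g = 0.106 − 8.19/119.39 = 0.106 − 0.06860 = 0.03740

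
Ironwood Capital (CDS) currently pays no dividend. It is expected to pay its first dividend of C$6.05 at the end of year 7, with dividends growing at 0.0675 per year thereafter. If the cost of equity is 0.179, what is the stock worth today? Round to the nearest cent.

Deferred-dividend DDM. At t=6 the remaining stream is a growing perpetuity with first payment D_7 = 6.05.
V_6 = D_7/(r−g) = 6.05/(0.179−0.0675) = 54.2601
P₀ = V_6/(1+r)^6 = 54.2601/(1+0.179)^6 = 20.2022

C$20.20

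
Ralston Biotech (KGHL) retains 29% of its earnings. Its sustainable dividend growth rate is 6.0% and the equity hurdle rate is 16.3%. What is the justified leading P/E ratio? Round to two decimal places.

6.89

Payout ratio b = 1 − 0.29 = 0.71.
Justified leading P/E = b/(r−g) = 0.71/(0.163−0.06) = 6.8932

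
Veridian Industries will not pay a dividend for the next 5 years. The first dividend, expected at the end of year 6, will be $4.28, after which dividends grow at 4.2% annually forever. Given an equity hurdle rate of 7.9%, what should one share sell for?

$79.09

Deferred-dividend DDM. At t=5 the remaining stream is a growing perpetuity with first payment D_6 = 4.28.
V_5 = D_6/(r−g) = 4.28/(0.079−0.042) = 115.6757
P₀ = V_5/(1+r)^5 = 115.6757/(1+0.079)^5 = 79.0924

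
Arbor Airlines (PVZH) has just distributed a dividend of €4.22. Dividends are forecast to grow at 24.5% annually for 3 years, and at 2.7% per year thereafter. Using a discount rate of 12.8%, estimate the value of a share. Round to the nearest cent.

€73.17

Two-stage DDM. Project D₁…D_3 at 0.245, terminal growth 0.027, discount at r = 0.128.
D_1 = 5.2539
D_2 = 6.5411
D_3 = 8.1437
Terminal value at t=3: TV = D_4/(r−g) = 8.3636/(0.128−0.027) = 82.8075
P₀ = 5.2539/(1+0.128)^1 + 6.5411/(1+0.128)^2 + 8.1437/(1+0.128)^3 + 82.8075/(1+0.128)^3 = 73.1681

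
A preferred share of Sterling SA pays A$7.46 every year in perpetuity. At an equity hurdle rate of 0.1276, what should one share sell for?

Zero-growth DDM (perpetuity): P₀ = D/r = 7.46 / 0.1276 = 58.4639

A$58.46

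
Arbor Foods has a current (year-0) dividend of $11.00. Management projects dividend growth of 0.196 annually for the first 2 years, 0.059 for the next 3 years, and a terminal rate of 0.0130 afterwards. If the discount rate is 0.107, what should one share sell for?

Three-stage DDM. Project D₁…D_5; terminal Gordon value at t=5 with g = 0.013; discount at r = 0.107.
D_1 = 13.1560
D_2 = 15.7346
D_3 = 16.6629
D_4 = 17.6460
D_5 = 18.6871
TV_5 = 18.9301/(0.107−0.013) = 201.3838
P₀ = Σ Dₜ/(1+r)ᵗ + TV_5/(1+r)^5 = 181.1385

$181.14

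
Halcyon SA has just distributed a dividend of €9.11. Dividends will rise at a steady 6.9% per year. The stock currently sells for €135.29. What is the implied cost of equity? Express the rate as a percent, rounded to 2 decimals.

Rearranging the constant-growth DDM: r = D₁/P₀ + g.
D₁ = 9.11 × (1 + 0.069) = 9.7386.
r = 9.7386 / 135.29 + 0.069 = 0.07198 + 0.069 = 0.14098

14.10%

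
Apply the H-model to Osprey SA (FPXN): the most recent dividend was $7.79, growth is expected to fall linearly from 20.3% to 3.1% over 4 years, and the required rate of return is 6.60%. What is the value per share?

H-model: P₀ = D₀[(1+g_L) + H(g_S−g_L)]/(r−g_L), with H = 4/2 = 2.
P₀ = 7.79 × [(1+0.031) + 2×(0.203−0.031)] / (0.066−0.031)
   = 7.79 × 1.3750 / 0.035 = 306.0357

$306.04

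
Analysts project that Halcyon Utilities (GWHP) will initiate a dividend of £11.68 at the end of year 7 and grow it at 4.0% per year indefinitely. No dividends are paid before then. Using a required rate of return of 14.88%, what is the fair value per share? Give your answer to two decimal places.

Deferred-dividend DDM. At t=6 the remaining stream is a growing perpetuity with first payment D_7 = 11.68.
V_6 = D_7/(r−g) = 11.68/(0.1488−0.04) = 107.3529
P₀ = V_6/(1+r)^6 = 107.3529/(1+0.1488)^6 = 46.7033

£46.70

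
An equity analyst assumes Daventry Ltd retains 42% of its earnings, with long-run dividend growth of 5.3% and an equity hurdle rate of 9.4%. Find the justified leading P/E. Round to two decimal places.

14.15

Payout ratio b = 1 − 0.42 = 0.58.
Justified leading P/E = b/(r−g) = 0.58/(0.094−0.053) = 14.1463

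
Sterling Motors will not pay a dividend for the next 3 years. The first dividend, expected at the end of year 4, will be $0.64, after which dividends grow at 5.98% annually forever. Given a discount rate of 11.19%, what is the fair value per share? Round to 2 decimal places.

$8.94

Deferred-dividend DDM. At t=3 the remaining stream is a growing perpetuity with first payment D_4 = 0.64.
V_3 = D_4/(r−g) = 0.64/(0.1119−0.0598) = 12.2841
P₀ = V_3/(1+r)^3 = 12.2841/(1+0.1119)^3 = 8.9360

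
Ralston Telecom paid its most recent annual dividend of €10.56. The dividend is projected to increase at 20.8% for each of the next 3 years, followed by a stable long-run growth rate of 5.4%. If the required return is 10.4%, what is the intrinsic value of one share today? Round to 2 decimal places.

€329.66

Two-stage DDM. Project D₁…D_3 at 0.208, terminal growth 0.054, discount at r = 0.104.
D_1 = 12.7565
D_2 = 15.4098
D_3 = 18.6151
Terminal value at t=3: TV = D_4/(r−g) = 19.6203/(0.104−0.054) = 392.4057
P₀ = 12.7565/(1+0.104)^1 + 15.4098/(1+0.104)^2 + 18.6151/(1+0.104)^3 + 392.4057/(1+0.104)^3 = 329.6596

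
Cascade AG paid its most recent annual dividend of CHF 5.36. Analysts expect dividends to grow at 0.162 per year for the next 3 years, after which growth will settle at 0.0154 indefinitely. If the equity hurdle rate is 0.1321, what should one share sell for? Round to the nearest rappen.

CHF 67.38

Two-stage DDM. Project D₁…D_3 at 0.162, terminal growth 0.0154, discount at r = 0.1321.
D_1 = 6.2283
D_2 = 7.2373
D_3 = 8.4098
Terminal value at t=3: TV = D_4/(r−g) = 8.5393/(0.1321−0.0154) = 73.1728
P₀ = 6.2283/(1+0.1321)^1 + 7.2373/(1+0.1321)^2 + 8.4098/(1+0.1321)^3 + 73.1728/(1+0.1321)^3 = 67.3751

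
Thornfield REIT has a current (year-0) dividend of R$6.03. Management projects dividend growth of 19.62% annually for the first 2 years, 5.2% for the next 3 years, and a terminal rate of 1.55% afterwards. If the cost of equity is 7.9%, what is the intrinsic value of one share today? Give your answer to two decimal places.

Three-stage DDM. Project D₁…D_5; terminal Gordon value at t=5 with g = 0.0155; discount at r = 0.079.
D_1 = 7.2131
D_2 = 8.6283
D_3 = 9.0770
D_4 = 9.5490
D_5 = 10.0455
TV_5 = 10.2012/(0.079−0.0155) = 160.6491
P₀ = Σ Dₜ/(1+r)ᵗ + TV_5/(1+r)^5 = 145.0778

R$145.08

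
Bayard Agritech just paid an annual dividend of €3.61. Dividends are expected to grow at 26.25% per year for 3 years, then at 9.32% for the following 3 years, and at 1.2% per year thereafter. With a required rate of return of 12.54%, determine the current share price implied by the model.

€69.81

Three-stage DDM. Project D₁…D_6; terminal Gordon value at t=6 with g = 0.012; discount at r = 0.1254.
D_1 = 4.5576
D_2 = 5.7540
D_3 = 7.2644
D_4 = 7.9415
D_5 = 8.6816
D_6 = 9.4907
TV_6 = 9.6046/(0.1254−0.012) = 84.6969
P₀ = Σ Dₜ/(1+r)ᵗ + TV_6/(1+r)^6 = 69.8104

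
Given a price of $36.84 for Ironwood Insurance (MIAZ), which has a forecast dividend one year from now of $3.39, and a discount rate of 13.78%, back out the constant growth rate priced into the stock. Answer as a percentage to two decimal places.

From P₀ = D₁/(r − g), the implied growth is g = r − D₁/P₀.
g = 0.1378 − 3.39/36.84 = 0.1378 − 0.09202 = 0.04578

4.58%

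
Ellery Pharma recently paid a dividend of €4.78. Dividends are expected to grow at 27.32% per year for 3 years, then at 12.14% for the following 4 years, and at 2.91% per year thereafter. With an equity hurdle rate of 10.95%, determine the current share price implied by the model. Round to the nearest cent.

Three-stage DDM. Project D₁…D_7; terminal Gordon value at t=7 with g = 0.0291; discount at r = 0.1095.
D_1 = 6.0859
D_2 = 7.7486
D_3 = 9.8655
D_4 = 11.0631
D_5 = 12.4062
D_6 = 13.9123
D_7 = 15.6013
TV_7 = 16.0553/(0.1095−0.0291) = 199.6924
P₀ = Σ Dₜ/(1+r)ᵗ + TV_7/(1+r)^7 = 145.1668

€145.17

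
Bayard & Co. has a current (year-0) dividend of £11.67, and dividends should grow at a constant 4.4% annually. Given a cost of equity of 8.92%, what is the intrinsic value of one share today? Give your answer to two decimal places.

£269.55

Gordon growth model: P₀ = D₁/(r − g). D₁ = 11.67 × (1 + 0.044) = 12.1835.
P₀ = 12.1835 / (0.0892 − 0.044) = 12.1835 / 0.0452 = 269.5460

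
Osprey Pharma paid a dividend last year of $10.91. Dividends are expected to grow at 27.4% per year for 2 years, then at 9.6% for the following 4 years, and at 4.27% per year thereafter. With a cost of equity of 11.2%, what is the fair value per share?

Three-stage DDM. Project D₁…D_6; terminal Gordon value at t=6 with g = 0.0427; discount at r = 0.112.
D_1 = 13.8993
D_2 = 17.7078
D_3 = 19.4077
D_4 = 21.2708
D_5 = 23.3128
D_6 = 25.5509
TV_6 = 26.6419/(0.112−0.0427) = 384.4430
P₀ = Σ Dₜ/(1+r)ᵗ + TV_6/(1+r)^6 = 285.4010

$285.40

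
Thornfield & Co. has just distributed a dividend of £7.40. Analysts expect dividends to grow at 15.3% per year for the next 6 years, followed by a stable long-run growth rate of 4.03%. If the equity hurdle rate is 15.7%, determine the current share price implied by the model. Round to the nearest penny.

Two-stage DDM. Project D₁…D_6 at 0.153, terminal growth 0.0403, discount at r = 0.157.
D_1 = 8.5322
D_2 = 9.8376
D_3 = 11.3428
D_4 = 13.0782
D_5 = 15.0792
D_6 = 17.3863
Terminal value at t=6: TV = D_7/(r−g) = 18.0870/(0.157−0.0403) = 154.9870
P₀ = 8.5322/(1+0.157)^1 + 9.8376/(1+0.157)^2 + 11.3428/(1+0.157)^3 + 13.0782/(1+0.157)^4 + 15.0792/(1+0.157)^5 + 17.3863/(1+0.157)^6 + 154.9870/(1+0.157)^6 = 108.4752

£108.48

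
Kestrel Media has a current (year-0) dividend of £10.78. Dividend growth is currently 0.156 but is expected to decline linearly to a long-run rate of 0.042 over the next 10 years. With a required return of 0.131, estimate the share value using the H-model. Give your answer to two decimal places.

£195.25

H-model: P₀ = D₀[(1+g_L) + H(g_S−g_L)]/(r−g_L), with H = 10/2 = 5.
P₀ = 10.78 × [(1+0.042) + 5×(0.156−0.042)] / (0.131−0.042)
   = 10.78 × 1.6120 / 0.089 = 195.2512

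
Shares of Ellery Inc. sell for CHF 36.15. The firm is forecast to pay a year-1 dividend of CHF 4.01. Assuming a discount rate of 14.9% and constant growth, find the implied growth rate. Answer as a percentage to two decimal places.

From P₀ = D₁/(r − g), the implied growth is g = r − D₁/P₀.
g = 0.149 − 4.01/36.15 = 0.149 − 0.11093 = 0.03807

3.81%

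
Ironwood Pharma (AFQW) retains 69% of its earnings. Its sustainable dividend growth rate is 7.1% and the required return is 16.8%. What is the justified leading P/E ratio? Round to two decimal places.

Payout ratio b = 1 − 0.69 = 0.31.
Justified leading P/E = b/(r−g) = 0.31/(0.168−0.071) = 3.1959

3.20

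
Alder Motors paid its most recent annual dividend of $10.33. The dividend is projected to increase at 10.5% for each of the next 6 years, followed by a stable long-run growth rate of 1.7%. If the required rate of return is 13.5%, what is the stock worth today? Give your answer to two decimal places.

Two-stage DDM. Project D₁…D_6 at 0.105, terminal growth 0.017, discount at r = 0.135.
D_1 = 11.4146
D_2 = 12.6132
D_3 = 13.9376
D_4 = 15.4010
D_5 = 17.0181
D_6 = 18.8050
Terminal value at t=6: TV = D_7/(r−g) = 19.1247/(0.135−0.017) = 162.0738
P₀ = 11.4146/(1+0.135)^1 + 12.6132/(1+0.135)^2 + 13.9376/(1+0.135)^3 + 15.4010/(1+0.135)^4 + 17.0181/(1+0.135)^5 + 18.8050/(1+0.135)^6 + 162.0738/(1+0.135)^6 = 132.3042

$132.30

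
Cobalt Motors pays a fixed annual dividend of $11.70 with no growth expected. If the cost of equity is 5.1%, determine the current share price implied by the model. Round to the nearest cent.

Zero-growth DDM (perpetuity): P₀ = D/r = 11.70 / 0.051 = 229.4118

$229.41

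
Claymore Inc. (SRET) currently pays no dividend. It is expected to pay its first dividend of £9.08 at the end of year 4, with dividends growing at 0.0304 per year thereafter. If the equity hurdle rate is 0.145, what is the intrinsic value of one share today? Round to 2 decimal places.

£52.78

Deferred-dividend DDM. At t=3 the remaining stream is a growing perpetuity with first payment D_4 = 9.08.
V_3 = D_4/(r−g) = 9.08/(0.145−0.0304) = 79.2321
P₀ = V_3/(1+r)^3 = 79.2321/(1+0.145)^3 = 52.7819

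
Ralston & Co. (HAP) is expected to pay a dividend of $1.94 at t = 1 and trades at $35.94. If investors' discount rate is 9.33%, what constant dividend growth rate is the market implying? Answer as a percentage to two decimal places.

3.93%

From P₀ = D₁/(r − g), the implied growth is g = r − D₁/P₀.
g = 0.0933 − 1.94/35.94 = 0.0933 − 0.05398 = 0.03932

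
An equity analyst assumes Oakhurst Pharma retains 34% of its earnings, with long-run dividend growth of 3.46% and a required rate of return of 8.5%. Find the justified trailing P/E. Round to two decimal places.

Payout ratio b = 1 − 0.34 = 0.66.
Justified trailing P/E = b(1+g)/(r−g) = 0.66×(1+0.0346)/(0.085−0.0346) = 13.5483

13.55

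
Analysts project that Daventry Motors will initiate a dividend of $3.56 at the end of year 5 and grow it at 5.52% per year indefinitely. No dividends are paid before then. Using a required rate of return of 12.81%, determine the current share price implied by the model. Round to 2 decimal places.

Deferred-dividend DDM. At t=4 the remaining stream is a growing perpetuity with first payment D_5 = 3.56.
V_4 = D_5/(r−g) = 3.56/(0.1281−0.0552) = 48.8340
P₀ = V_4/(1+r)^4 = 48.8340/(1+0.1281)^4 = 30.1531

$30.15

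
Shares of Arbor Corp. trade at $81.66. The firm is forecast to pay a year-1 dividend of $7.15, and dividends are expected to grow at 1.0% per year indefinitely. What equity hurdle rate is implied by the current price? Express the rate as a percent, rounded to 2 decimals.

Rearranging the constant-growth DDM: r = D₁/P₀ + g.
r = 7.1500 / 81.66 + 0.01 = 0.08756 + 0.01 = 0.09756

9.76%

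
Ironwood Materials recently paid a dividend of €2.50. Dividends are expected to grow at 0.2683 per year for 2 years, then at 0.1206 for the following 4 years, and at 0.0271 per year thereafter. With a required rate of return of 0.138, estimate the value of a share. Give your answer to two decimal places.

€44.89

Three-stage DDM. Project D₁…D_6; terminal Gordon value at t=6 with g = 0.0271; discount at r = 0.138.
D_1 = 3.1707
D_2 = 4.0215
D_3 = 4.5065
D_4 = 5.0499
D_5 = 5.6589
D_6 = 6.3414
TV_6 = 6.5133/(0.138−0.0271) = 58.7310
P₀ = Σ Dₜ/(1+r)ᵗ + TV_6/(1+r)^6 = 44.8855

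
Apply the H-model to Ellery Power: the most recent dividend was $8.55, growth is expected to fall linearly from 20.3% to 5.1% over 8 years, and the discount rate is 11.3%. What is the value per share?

$228.78

H-model: P₀ = D₀[(1+g_L) + H(g_S−g_L)]/(r−g_L), with H = 8/2 = 4.
P₀ = 8.55 × [(1+0.051) + 4×(0.203−0.051)] / (0.113−0.051)
   = 8.55 × 1.6590 / 0.062 = 228.7815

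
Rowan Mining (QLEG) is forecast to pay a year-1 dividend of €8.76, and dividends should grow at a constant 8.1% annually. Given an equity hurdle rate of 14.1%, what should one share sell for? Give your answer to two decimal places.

Gordon growth model: P₀ = D₁/(r − g), with D₁ = 8.76 given directly.
P₀ = 8.7600 / (0.141 − 0.081) = 8.7600 / 0.06 = 146.0000

€146.00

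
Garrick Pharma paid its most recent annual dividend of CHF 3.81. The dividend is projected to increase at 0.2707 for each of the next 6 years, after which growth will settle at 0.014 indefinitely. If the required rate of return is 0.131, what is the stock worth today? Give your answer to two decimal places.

CHF 101.46

Two-stage DDM. Project D₁…D_6 at 0.2707, terminal growth 0.014, discount at r = 0.131.
D_1 = 4.8414
D_2 = 6.1519
D_3 = 7.8173
D_4 = 9.9334
D_5 = 12.6223
D_6 = 16.0392
Terminal value at t=6: TV = D_7/(r−g) = 16.2638/(0.131−0.014) = 139.0065
P₀ = 4.8414/(1+0.131)^1 + 6.1519/(1+0.131)^2 + 7.8173/(1+0.131)^3 + 9.9334/(1+0.131)^4 + 12.6223/(1+0.131)^5 + 16.0392/(1+0.131)^6 + 139.0065/(1+0.131)^6 = 101.4620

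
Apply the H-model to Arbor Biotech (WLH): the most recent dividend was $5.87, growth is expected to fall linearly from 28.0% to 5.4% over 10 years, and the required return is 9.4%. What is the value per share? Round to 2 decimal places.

$320.50

H-model: P₀ = D₀[(1+g_L) + H(g_S−g_L)]/(r−g_L), with H = 10/2 = 5.
P₀ = 5.87 × [(1+0.054) + 5×(0.28−0.054)] / (0.094−0.054)
   = 5.87 × 2.1840 / 0.04 = 320.5020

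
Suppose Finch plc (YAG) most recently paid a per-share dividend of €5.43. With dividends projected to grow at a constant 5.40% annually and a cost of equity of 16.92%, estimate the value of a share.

Gordon growth model: P₀ = D₁/(r − g). D₁ = 5.43 × (1 + 0.054) = 5.7232.
P₀ = 5.7232 / (0.1692 − 0.054) = 5.7232 / 0.1152 = 49.6807

€49.68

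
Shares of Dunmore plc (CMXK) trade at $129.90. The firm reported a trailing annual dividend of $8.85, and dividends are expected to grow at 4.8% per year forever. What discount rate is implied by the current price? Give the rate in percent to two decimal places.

11.94%

Rearranging the constant-growth DDM: r = D₁/P₀ + g.
D₁ = 8.85 × (1 + 0.048) = 9.2748.
r = 9.2748 / 129.90 + 0.048 = 0.07140 + 0.048 = 0.11940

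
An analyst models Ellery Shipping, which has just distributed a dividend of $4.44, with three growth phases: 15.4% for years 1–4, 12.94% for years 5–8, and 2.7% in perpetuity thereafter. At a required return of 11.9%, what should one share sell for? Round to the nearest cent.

Three-stage DDM. Project D₁…D_8; terminal Gordon value at t=8 with g = 0.027; discount at r = 0.119.
D_1 = 5.1238
D_2 = 5.9128
D_3 = 6.8234
D_4 = 7.8742
D_5 = 8.8931
D_6 = 10.0439
D_7 = 11.3436
D_8 = 12.8114
TV_8 = 13.1573/(0.119−0.027) = 143.0145
P₀ = Σ Dₜ/(1+r)ᵗ + TV_8/(1+r)^8 = 97.9278

$97.93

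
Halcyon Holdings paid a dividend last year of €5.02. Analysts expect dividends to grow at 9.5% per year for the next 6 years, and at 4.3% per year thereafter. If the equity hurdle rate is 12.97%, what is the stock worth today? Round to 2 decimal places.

€77.12

Two-stage DDM. Project D₁…D_6 at 0.095, terminal growth 0.043, discount at r = 0.1297.
D_1 = 5.4969
D_2 = 6.0191
D_3 = 6.5909
D_4 = 7.2171
D_5 = 7.9027
D_6 = 8.6534
Terminal value at t=6: TV = D_7/(r−g) = 9.0255/(0.1297−0.043) = 104.1007
P₀ = 5.4969/(1+0.1297)^1 + 6.0191/(1+0.1297)^2 + 6.5909/(1+0.1297)^3 + 7.2171/(1+0.1297)^4 + 7.9027/(1+0.1297)^5 + 8.6534/(1+0.1297)^6 + 104.1007/(1+0.1297)^6 = 77.1239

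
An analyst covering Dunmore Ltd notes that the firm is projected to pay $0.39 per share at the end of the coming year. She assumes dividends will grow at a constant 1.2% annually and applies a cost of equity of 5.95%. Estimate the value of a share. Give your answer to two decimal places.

$8.21

Gordon growth model: P₀ = D₁/(r − g), with D₁ = 0.39 given directly.
P₀ = 0.3900 / (0.0595 − 0.012) = 0.3900 / 0.0475 = 8.2105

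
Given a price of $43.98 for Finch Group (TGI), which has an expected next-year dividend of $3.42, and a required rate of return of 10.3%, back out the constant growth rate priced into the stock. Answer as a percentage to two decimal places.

From P₀ = D₁/(r − g), the implied growth is g = r − D₁/P₀.
g = 0.103 − 3.42/43.98 = 0.103 − 0.07776 = 0.02524

2.52%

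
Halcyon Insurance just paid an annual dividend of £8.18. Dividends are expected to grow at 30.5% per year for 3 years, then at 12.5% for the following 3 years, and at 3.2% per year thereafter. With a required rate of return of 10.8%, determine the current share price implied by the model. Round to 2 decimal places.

£265.65

Three-stage DDM. Project D₁…D_6; terminal Gordon value at t=6 with g = 0.032; discount at r = 0.108.
D_1 = 10.6749
D_2 = 13.9307
D_3 = 18.1796
D_4 = 20.4521
D_5 = 23.0086
D_6 = 25.8847
TV_6 = 26.7130/(0.108−0.032) = 351.4864
P₀ = Σ Dₜ/(1+r)ᵗ + TV_6/(1+r)^6 = 265.6477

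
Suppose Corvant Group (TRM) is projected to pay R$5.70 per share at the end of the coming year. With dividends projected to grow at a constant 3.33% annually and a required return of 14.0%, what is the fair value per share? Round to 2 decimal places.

R$53.42

Gordon growth model: P₀ = D₁/(r − g), with D₁ = 5.70 given directly.
P₀ = 5.7000 / (0.14 − 0.0333) = 5.7000 / 0.1067 = 53.4208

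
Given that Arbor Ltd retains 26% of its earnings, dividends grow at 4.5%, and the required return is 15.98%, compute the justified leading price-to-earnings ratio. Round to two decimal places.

Payout ratio b = 1 − 0.26 = 0.74.
Justified leading P/E = b/(r−g) = 0.74/(0.1598−0.045) = 6.4460

6.45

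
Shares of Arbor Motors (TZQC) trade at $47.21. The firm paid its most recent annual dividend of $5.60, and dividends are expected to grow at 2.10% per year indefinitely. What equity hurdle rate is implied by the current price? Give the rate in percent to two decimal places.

Rearranging the constant-growth DDM: r = D₁/P₀ + g.
D₁ = 5.60 × (1 + 0.021) = 5.7176.
r = 5.7176 / 47.21 + 0.021 = 0.12111 + 0.021 = 0.14211

14.21%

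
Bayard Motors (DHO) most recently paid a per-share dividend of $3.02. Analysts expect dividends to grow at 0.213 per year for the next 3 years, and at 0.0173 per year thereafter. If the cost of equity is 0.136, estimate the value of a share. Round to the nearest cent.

$41.85

Two-stage DDM. Project D₁…D_3 at 0.213, terminal growth 0.0173, discount at r = 0.136.
D_1 = 3.6633
D_2 = 4.4435
D_3 = 5.3900
Terminal value at t=3: TV = D_4/(r−g) = 5.4833/(0.136−0.0173) = 46.1942
P₀ = 3.6633/(1+0.136)^1 + 4.4435/(1+0.136)^2 + 5.3900/(1+0.136)^3 + 46.1942/(1+0.136)^3 = 41.8550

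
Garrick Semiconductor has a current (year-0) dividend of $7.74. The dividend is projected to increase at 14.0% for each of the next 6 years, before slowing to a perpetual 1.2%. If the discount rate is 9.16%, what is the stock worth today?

$181.86

Two-stage DDM. Project D₁…D_6 at 0.14, terminal growth 0.012, discount at r = 0.0916.
D_1 = 8.8236
D_2 = 10.0589
D_3 = 11.4672
D_4 = 13.0726
D_5 = 14.9027
D_6 = 16.9891
Terminal value at t=6: TV = D_7/(r−g) = 17.1930/(0.0916−0.012) = 215.9919
P₀ = 8.8236/(1+0.0916)^1 + 10.0589/(1+0.0916)^2 + 11.4672/(1+0.0916)^3 + 13.0726/(1+0.0916)^4 + 14.9027/(1+0.0916)^5 + 16.9891/(1+0.0916)^6 + 215.9919/(1+0.0916)^6 = 181.8641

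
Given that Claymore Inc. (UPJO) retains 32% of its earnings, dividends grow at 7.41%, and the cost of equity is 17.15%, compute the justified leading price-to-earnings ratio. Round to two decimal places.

6.98

Payout ratio b = 1 − 0.32 = 0.68.
Justified leading P/E = b/(r−g) = 0.68/(0.1715−0.0741) = 6.9815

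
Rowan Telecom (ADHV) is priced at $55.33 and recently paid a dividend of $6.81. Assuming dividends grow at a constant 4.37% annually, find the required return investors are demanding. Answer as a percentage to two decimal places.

17.22%

Rearranging the constant-growth DDM: r = D₁/P₀ + g.
D₁ = 6.81 × (1 + 0.0437) = 7.1076.
r = 7.1076 / 55.33 + 0.0437 = 0.12846 + 0.0437 = 0.17216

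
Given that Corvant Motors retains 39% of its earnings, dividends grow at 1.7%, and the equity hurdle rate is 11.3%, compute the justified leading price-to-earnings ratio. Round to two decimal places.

Payout ratio b = 1 − 0.39 = 0.61.
Justified leading P/E = b/(r−g) = 0.61/(0.113−0.017) = 6.3542

6.35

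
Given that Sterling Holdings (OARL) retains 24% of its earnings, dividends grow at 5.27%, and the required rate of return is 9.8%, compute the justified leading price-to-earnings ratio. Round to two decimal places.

16.78

Payout ratio b = 1 − 0.24 = 0.76.
Justified leading P/E = b/(r−g) = 0.76/(0.098−0.0527) = 16.7770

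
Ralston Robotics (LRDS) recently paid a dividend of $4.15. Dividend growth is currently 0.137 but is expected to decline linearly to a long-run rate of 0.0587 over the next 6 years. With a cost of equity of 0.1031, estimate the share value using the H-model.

$120.91

H-model: P₀ = D₀[(1+g_L) + H(g_S−g_L)]/(r−g_L), with H = 6/2 = 3.
P₀ = 4.15 × [(1+0.0587) + 3×(0.137−0.0587)] / (0.1031−0.0587)
   = 4.15 × 1.2936 / 0.0444 = 120.9108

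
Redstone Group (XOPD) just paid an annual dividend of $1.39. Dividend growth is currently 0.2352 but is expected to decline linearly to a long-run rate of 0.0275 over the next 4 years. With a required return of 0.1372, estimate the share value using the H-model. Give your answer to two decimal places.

H-model: P₀ = D₀[(1+g_L) + H(g_S−g_L)]/(r−g_L), with H = 4/2 = 2.
P₀ = 1.39 × [(1+0.0275) + 2×(0.2352−0.0275)] / (0.1372−0.0275)
   = 1.39 × 1.4429 / 0.1097 = 18.2829

$18.28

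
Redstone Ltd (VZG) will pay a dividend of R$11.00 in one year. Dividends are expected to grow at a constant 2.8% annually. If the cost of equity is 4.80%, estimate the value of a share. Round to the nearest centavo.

R$550.00

Gordon growth model: P₀ = D₁/(r − g), with D₁ = 11.00 given directly.
P₀ = 11.0000 / (0.048 − 0.028) = 11.0000 / 0.02 = 550.0000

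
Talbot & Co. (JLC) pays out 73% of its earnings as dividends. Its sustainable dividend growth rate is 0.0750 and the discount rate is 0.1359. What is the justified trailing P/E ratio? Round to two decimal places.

12.89

Justified trailing P/E = b(1+g)/(r−g) = 0.73×(1+0.075)/(0.1359−0.075) = 12.8859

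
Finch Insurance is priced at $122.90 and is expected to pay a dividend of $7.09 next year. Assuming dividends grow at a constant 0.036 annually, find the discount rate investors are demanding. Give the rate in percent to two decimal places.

9.37%

Rearranging the constant-growth DDM: r = D₁/P₀ + g.
r = 7.0900 / 122.90 + 0.036 = 0.05769 + 0.036 = 0.09369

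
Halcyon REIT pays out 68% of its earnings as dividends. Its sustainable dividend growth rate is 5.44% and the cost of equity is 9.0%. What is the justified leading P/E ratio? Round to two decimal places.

Justified leading P/E = b/(r−g) = 0.68/(0.09−0.0544) = 19.1011

19.10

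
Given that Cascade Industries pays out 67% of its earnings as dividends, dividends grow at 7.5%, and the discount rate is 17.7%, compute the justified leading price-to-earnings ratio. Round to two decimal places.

Justified leading P/E = b/(r−g) = 0.67/(0.177−0.075) = 6.5686

6.57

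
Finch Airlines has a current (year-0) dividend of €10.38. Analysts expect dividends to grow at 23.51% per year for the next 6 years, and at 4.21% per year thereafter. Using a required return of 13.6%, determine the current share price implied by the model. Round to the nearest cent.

Two-stage DDM. Project D₁…D_6 at 0.2351, terminal growth 0.0421, discount at r = 0.136.
D_1 = 12.8203
D_2 = 15.8344
D_3 = 19.5571
D_4 = 24.1549
D_5 = 29.8338
D_6 = 36.8477
Terminal value at t=6: TV = D_7/(r−g) = 38.3990/(0.136−0.0421) = 408.9346
P₀ = 12.8203/(1+0.136)^1 + 15.8344/(1+0.136)^2 + 19.5571/(1+0.136)^3 + 24.1549/(1+0.136)^4 + 29.8338/(1+0.136)^5 + 36.8477/(1+0.136)^6 + 408.9346/(1+0.136)^6 = 274.5906

€274.59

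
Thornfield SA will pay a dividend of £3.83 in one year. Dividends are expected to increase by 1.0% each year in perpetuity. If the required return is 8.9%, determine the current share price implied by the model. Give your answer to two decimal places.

£48.48

Gordon growth model: P₀ = D₁/(r − g), with D₁ = 3.83 given directly.
P₀ = 3.8300 / (0.089 − 0.01) = 3.8300 / 0.079 = 48.4810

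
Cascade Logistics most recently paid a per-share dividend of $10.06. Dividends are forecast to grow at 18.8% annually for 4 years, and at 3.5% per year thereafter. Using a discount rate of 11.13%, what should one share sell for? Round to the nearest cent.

$225.90

Two-stage DDM. Project D₁…D_4 at 0.188, terminal growth 0.035, discount at r = 0.1113.
D_1 = 11.9513
D_2 = 14.1981
D_3 = 16.8674
D_4 = 20.0384
Terminal value at t=4: TV = D_5/(r−g) = 20.7398/(0.1113−0.035) = 271.8188
P₀ = 11.9513/(1+0.1113)^1 + 14.1981/(1+0.1113)^2 + 16.8674/(1+0.1113)^3 + 20.0384/(1+0.1113)^4 + 271.8188/(1+0.1113)^4 = 225.8983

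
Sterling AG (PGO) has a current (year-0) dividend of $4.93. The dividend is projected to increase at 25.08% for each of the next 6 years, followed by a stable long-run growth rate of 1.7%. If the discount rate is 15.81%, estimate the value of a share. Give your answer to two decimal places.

Two-stage DDM. Project D₁…D_6 at 0.2508, terminal growth 0.017, discount at r = 0.1581.
D_1 = 6.1664
D_2 = 7.7130
D_3 = 9.6474
D_4 = 12.0670
D_5 = 15.0934
D_6 = 18.8788
Terminal value at t=6: TV = D_7/(r−g) = 19.1997/(0.1581−0.017) = 136.0718
P₀ = 6.1664/(1+0.1581)^1 + 7.7130/(1+0.1581)^2 + 9.6474/(1+0.1581)^3 + 12.0670/(1+0.1581)^4 + 15.0934/(1+0.1581)^5 + 18.8788/(1+0.1581)^6 + 136.0718/(1+0.1581)^6 = 95.4671

$95.47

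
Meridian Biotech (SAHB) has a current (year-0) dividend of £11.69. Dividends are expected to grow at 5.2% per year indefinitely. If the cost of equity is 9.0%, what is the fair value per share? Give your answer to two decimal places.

£323.63

Gordon growth model: P₀ = D₁/(r − g). D₁ = 11.69 × (1 + 0.052) = 12.2979.
P₀ = 12.2979 / (0.09 − 0.052) = 12.2979 / 0.038 = 323.6284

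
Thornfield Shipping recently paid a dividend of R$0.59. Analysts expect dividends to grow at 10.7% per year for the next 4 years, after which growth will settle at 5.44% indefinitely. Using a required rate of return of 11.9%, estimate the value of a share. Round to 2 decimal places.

Two-stage DDM. Project D₁…D_4 at 0.107, terminal growth 0.0544, discount at r = 0.119.
D_1 = 0.6531
D_2 = 0.7230
D_3 = 0.8004
D_4 = 0.8860
Terminal value at t=4: TV = D_5/(r−g) = 0.9342/(0.119−0.0544) = 14.4616
P₀ = 0.6531/(1+0.119)^1 + 0.7230/(1+0.119)^2 + 0.8004/(1+0.119)^3 + 0.8860/(1+0.119)^4 + 14.4616/(1+0.119)^4 = 11.5209

R$11.52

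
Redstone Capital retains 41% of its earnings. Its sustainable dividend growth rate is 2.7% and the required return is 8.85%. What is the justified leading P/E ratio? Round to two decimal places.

9.59

Payout ratio b = 1 − 0.41 = 0.59.
Justified leading P/E = b/(r−g) = 0.59/(0.0885−0.027) = 9.5935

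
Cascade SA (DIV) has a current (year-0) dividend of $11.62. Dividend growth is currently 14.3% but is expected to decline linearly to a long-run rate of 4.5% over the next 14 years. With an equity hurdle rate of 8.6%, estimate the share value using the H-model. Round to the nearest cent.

$490.59

H-model: P₀ = D₀[(1+g_L) + H(g_S−g_L)]/(r−g_L), with H = 14/2 = 7.
P₀ = 11.62 × [(1+0.045) + 7×(0.143−0.045)] / (0.086−0.045)
   = 11.62 × 1.7310 / 0.041 = 490.5907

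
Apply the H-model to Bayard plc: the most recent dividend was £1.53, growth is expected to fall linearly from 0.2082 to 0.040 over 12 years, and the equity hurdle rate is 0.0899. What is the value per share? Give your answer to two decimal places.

£62.83

H-model: P₀ = D₀[(1+g_L) + H(g_S−g_L)]/(r−g_L), with H = 12/2 = 6.
P₀ = 1.53 × [(1+0.04) + 6×(0.2082−0.04)] / (0.0899−0.04)
   = 1.53 × 2.0492 / 0.0499 = 62.8312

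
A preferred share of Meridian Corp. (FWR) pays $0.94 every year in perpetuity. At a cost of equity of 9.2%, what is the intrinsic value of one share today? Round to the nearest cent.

$10.22

Zero-growth DDM (perpetuity): P₀ = D/r = 0.94 / 0.092 = 10.2174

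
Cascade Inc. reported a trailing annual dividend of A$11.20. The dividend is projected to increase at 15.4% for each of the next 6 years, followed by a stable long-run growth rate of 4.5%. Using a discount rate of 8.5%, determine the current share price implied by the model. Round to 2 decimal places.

Two-stage DDM. Project D₁…D_6 at 0.154, terminal growth 0.045, discount at r = 0.085.
D_1 = 12.9248
D_2 = 14.9152
D_3 = 17.2122
D_4 = 19.8628
D_5 = 22.9217
D_6 = 26.4517
Terminal value at t=6: TV = D_7/(r−g) = 27.6420/(0.085−0.045) = 691.0495
P₀ = 12.9248/(1+0.085)^1 + 14.9152/(1+0.085)^2 + 17.2122/(1+0.085)^3 + 19.8628/(1+0.085)^4 + 22.9217/(1+0.085)^5 + 26.4517/(1+0.085)^6 + 691.0495/(1+0.085)^6 = 507.4229

A$507.42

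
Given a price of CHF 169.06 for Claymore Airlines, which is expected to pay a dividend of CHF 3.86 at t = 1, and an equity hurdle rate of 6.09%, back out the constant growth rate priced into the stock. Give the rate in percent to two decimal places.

From P₀ = D₁/(r − g), the implied growth is g = r − D₁/P₀.
g = 0.0609 − 3.86/169.06 = 0.0609 − 0.02283 = 0.03807

3.81%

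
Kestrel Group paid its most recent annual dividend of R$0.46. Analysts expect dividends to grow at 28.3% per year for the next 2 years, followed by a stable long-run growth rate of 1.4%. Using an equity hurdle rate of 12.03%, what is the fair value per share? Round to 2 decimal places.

R$6.89

Two-stage DDM. Project D₁…D_2 at 0.283, terminal growth 0.014, discount at r = 0.1203.
D_1 = 0.5902
D_2 = 0.7572
Terminal value at t=2: TV = D_3/(r−g) = 0.7678/(0.1203−0.014) = 7.2230
P₀ = 0.5902/(1+0.1203)^1 + 0.7572/(1+0.1203)^2 + 7.2230/(1+0.1203)^2 = 6.8851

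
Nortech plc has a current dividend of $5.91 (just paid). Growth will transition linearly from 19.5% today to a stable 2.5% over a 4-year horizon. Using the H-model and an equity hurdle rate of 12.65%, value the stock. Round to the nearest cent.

H-model: P₀ = D₀[(1+g_L) + H(g_S−g_L)]/(r−g_L), with H = 4/2 = 2.
P₀ = 5.91 × [(1+0.025) + 2×(0.195−0.025)] / (0.1265−0.025)
   = 5.91 × 1.3650 / 0.1015 = 79.4793

$79.48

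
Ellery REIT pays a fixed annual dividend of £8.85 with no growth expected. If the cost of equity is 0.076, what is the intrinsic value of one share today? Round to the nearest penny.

Zero-growth DDM (perpetuity): P₀ = D/r = 8.85 / 0.076 = 116.4474

£116.45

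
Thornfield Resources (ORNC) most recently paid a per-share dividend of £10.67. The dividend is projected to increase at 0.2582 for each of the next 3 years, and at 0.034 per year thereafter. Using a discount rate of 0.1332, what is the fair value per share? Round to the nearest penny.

Two-stage DDM. Project D₁…D_3 at 0.2582, terminal growth 0.034, discount at r = 0.1332.
D_1 = 13.4250
D_2 = 16.8913
D_3 = 21.2527
Terminal value at t=3: TV = D_4/(r−g) = 21.9753/(0.1332−0.034) = 221.5248
P₀ = 13.4250/(1+0.1332)^1 + 16.8913/(1+0.1332)^2 + 21.2527/(1+0.1332)^3 + 221.5248/(1+0.1332)^3 = 191.8363

£191.84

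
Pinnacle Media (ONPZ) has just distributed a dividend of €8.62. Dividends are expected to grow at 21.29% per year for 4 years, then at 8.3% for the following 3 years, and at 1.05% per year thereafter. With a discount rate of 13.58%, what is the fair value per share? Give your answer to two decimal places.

€149.71

Three-stage DDM. Project D₁…D_7; terminal Gordon value at t=7 with g = 0.0105; discount at r = 0.1358.
D_1 = 10.4552
D_2 = 12.6811
D_3 = 15.3809
D_4 = 18.6555
D_5 = 20.2039
D_6 = 21.8808
D_7 = 23.6970
TV_7 = 23.9458/(0.1358−0.0105) = 191.1076
P₀ = Σ Dₜ/(1+r)ᵗ + TV_7/(1+r)^7 = 149.7136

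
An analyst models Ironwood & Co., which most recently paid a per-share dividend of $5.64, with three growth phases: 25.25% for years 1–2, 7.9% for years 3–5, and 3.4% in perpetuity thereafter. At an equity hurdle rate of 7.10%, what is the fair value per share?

$258.23

Three-stage DDM. Project D₁…D_5; terminal Gordon value at t=5 with g = 0.034; discount at r = 0.071.
D_1 = 7.0641
D_2 = 8.8478
D_3 = 9.5468
D_4 = 10.3010
D_5 = 11.1147
TV_5 = 11.4926/(0.071−0.034) = 310.6116
P₀ = Σ Dₜ/(1+r)ᵗ + TV_5/(1+r)^5 = 258.2274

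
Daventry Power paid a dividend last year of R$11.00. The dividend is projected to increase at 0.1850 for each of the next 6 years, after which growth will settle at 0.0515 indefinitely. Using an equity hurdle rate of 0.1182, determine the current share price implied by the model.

Two-stage DDM. Project D₁…D_6 at 0.185, terminal growth 0.0515, discount at r = 0.1182.
D_1 = 13.0350
D_2 = 15.4465
D_3 = 18.3041
D_4 = 21.6903
D_5 = 25.7030
D_6 = 30.4581
Terminal value at t=6: TV = D_7/(r−g) = 32.0267/(0.1182−0.0515) = 480.1603
P₀ = 13.0350/(1+0.1182)^1 + 15.4465/(1+0.1182)^2 + 18.3041/(1+0.1182)^3 + 21.6903/(1+0.1182)^4 + 25.7030/(1+0.1182)^5 + 30.4581/(1+0.1182)^6 + 480.1603/(1+0.1182)^6 = 326.8819

R$326.88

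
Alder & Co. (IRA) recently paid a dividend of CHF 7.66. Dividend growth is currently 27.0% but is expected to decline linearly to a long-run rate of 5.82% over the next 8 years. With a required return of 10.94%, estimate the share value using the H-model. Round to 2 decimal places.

CHF 285.07

H-model: P₀ = D₀[(1+g_L) + H(g_S−g_L)]/(r−g_L), with H = 8/2 = 4.
P₀ = 7.66 × [(1+0.0582) + 4×(0.27−0.0582)] / (0.1094−0.0582)
   = 7.66 × 1.9054 / 0.0512 = 285.0657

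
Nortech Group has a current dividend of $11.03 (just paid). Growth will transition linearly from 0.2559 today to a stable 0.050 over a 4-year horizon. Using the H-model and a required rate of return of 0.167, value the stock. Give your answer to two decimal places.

$137.81

H-model: P₀ = D₀[(1+g_L) + H(g_S−g_L)]/(r−g_L), with H = 4/2 = 2.
P₀ = 11.03 × [(1+0.05) + 2×(0.2559−0.05)] / (0.167−0.05)
   = 11.03 × 1.4618 / 0.117 = 137.8090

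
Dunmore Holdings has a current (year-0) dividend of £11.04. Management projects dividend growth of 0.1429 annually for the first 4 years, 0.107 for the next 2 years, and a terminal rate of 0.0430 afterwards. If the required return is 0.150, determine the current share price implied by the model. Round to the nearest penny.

£161.11

Three-stage DDM. Project D₁…D_6; terminal Gordon value at t=6 with g = 0.043; discount at r = 0.15.
D_1 = 12.6176
D_2 = 14.4207
D_3 = 16.4814
D_4 = 18.8366
D_5 = 20.8521
D_6 = 23.0833
TV_6 = 24.0758/(0.15−0.043) = 225.0079
P₀ = Σ Dₜ/(1+r)ᵗ + TV_6/(1+r)^6 = 161.1064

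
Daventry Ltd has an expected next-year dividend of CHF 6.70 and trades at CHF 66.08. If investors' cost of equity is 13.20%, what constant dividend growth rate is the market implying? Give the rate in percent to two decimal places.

From P₀ = D₁/(r − g), the implied growth is g = r − D₁/P₀.
g = 0.132 − 6.70/66.08 = 0.132 − 0.10139 = 0.03061

3.06%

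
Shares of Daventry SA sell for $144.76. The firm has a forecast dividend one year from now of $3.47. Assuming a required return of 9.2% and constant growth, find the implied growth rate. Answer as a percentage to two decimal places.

From P₀ = D₁/(r − g), the implied growth is g = r − D₁/P₀.
g = 0.092 − 3.47/144.76 = 0.092 − 0.02397 = 0.06803

6.80%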